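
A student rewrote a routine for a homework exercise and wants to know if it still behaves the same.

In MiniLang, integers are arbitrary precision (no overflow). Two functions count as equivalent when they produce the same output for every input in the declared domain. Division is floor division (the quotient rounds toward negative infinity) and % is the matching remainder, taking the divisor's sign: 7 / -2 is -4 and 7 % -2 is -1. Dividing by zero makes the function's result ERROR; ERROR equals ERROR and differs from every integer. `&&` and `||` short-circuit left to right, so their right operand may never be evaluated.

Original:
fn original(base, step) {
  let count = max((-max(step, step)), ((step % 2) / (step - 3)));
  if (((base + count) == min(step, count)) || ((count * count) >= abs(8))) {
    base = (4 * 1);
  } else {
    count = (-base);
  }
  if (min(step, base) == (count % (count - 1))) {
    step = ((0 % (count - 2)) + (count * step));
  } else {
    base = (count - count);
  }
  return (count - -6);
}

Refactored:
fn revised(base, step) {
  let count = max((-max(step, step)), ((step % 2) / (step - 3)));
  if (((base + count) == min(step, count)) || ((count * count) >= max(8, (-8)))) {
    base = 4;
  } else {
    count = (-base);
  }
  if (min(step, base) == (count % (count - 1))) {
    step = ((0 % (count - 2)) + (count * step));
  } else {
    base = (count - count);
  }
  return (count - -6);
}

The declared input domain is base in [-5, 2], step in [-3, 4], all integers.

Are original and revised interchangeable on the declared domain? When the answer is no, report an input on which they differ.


Although constant usage differs; also min/max/abs usage differs; also arithmetic usage differs, 64/64 inputs agree.
verdict: equivalent


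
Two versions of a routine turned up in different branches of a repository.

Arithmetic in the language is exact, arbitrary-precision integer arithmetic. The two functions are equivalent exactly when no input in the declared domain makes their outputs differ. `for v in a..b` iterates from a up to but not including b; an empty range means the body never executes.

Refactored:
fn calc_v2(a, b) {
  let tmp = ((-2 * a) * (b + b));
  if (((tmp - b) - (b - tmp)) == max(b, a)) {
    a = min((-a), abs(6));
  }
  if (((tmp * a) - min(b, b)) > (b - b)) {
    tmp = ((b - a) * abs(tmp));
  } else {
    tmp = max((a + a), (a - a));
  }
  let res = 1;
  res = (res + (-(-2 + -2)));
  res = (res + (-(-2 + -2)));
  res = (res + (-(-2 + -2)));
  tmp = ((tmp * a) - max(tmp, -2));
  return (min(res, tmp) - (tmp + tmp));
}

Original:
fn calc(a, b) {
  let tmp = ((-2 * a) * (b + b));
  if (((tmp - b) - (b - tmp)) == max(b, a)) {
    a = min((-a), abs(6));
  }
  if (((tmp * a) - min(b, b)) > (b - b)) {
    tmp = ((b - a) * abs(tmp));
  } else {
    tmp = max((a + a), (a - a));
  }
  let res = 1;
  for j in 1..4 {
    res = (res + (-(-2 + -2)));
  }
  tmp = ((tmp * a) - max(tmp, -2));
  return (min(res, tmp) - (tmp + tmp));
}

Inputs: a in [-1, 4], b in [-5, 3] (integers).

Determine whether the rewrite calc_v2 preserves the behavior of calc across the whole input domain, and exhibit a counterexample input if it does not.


Side by side, the visible changes include: statement counts differ; also local variable names differ; also loop structure differs; also arithmetic usage differs; also constant usage differs.
As a probe, take a=1, b=0: calc runs tmp := 0 | (((tmp - b) - (b - tmp)) == max(b, a)): false | (((tmp * a) - min(b, b)) > (b - b)): false | tmp := 2 | res := 1 | iter j=1: | res := 5 | iter j=2: | res := 9 | iter j=3: | res := 13 | tmp := 0 | result 0; calc_v2 runs tmp := 0 | (((tmp - b) - (b - tmp)) == max(b, a)): false | (((tmp * a) - min(b, b)) > (b - b)): false | tmp := 2 | res := 1 | res := 5 | res := 9 | res := 13 | tmp := 0 | result 0; both end at 0.
An exhaustive pass over the 54 declared inputs shows identical outputs.
verdict: equivalent


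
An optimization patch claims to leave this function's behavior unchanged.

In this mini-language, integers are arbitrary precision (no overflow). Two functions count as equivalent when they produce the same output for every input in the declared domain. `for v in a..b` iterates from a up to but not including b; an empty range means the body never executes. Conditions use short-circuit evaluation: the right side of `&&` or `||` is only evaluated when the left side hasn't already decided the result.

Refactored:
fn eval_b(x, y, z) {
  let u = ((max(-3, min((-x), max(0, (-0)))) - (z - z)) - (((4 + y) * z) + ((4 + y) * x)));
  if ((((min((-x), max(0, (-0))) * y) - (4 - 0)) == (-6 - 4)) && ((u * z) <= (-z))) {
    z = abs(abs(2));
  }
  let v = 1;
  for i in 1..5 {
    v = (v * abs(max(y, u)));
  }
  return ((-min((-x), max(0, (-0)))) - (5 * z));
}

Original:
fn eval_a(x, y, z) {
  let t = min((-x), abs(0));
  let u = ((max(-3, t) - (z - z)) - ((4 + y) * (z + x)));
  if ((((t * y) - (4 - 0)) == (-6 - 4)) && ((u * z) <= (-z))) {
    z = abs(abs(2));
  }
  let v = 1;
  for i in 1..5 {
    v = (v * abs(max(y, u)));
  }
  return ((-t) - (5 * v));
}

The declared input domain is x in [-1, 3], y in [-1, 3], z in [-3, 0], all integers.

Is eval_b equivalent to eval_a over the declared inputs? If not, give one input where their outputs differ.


The rewrite breaks on x=-1, y=-1, z=-3, where the results are -103680 and 15.
eval_a: t := 0 | u := 12 | ((((t * y) - (4 - 0)) == (-6 - 4)) && ((u * z) <= (-z))): false | v := 1 | iter i=1: | v := 12 | iter i=2: | v := 144 | iter i=3: | v := 1728 | iter i=4: | v := 20736 | result -103680
eval_b: u := 12 | ((((min((-x), max(0, (-0))) * y) - (4 - 0)) == (-6 - 4)) && ((u * z) <= (-z))): false | v := 1 | iter i=1: | v := 12 | iter i=2: | v := 144 | iter i=3: | v := 1728 | iter i=4: | v := 20736 | result 15
verdict: not equivalent; witness: x=-1, y=-1, z=-3


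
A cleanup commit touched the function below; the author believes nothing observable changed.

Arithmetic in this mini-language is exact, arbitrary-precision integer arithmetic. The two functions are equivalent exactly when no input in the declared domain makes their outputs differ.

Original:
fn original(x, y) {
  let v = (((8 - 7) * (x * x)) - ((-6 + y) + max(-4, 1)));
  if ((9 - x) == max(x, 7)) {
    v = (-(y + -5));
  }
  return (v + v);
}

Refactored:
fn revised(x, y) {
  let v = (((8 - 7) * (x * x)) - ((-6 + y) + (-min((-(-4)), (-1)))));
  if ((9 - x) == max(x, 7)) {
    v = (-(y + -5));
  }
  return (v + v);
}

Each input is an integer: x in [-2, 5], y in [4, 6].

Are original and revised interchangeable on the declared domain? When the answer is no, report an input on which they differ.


Behavior is preserved: although min/max/abs usage differs, the outputs never diverge.
Tracing x=4, y=5: original: v := 16 | ((9 - x) == max(x, 7)): false | result 32 | revised: v := 16 | ((9 - x) == max(x, 7)): false | result 32 — matching result 32.
An exhaustive pass over the 24 declared inputs shows identical outputs.
verdict: equivalent


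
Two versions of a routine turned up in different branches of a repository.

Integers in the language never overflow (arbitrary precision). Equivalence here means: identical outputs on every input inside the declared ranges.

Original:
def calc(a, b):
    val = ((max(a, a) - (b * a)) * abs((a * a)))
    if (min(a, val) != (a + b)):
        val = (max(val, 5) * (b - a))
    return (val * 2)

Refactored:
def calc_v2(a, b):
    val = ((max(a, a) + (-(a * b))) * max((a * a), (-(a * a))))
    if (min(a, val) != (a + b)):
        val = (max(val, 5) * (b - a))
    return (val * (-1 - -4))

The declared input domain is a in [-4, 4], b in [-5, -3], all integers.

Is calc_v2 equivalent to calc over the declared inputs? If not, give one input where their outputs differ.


On input a=-4, b=-5, calc returns -10 while calc_v2 returns -15.
verdict: not equivalent; witness: a=-4, b=-5


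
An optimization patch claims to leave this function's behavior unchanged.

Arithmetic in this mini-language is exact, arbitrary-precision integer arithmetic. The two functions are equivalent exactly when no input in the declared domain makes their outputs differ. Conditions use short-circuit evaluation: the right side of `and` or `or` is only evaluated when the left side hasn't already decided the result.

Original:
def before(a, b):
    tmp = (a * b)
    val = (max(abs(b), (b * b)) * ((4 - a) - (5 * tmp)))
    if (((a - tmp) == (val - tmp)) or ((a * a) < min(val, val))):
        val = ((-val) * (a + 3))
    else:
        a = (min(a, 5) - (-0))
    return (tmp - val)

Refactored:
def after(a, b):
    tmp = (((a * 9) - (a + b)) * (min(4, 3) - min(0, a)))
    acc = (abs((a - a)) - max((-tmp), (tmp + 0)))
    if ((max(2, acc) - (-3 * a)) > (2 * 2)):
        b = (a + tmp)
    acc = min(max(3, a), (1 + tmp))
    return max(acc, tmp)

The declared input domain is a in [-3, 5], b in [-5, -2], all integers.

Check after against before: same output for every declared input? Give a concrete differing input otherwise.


Run the pair on a=-3, b=-5.
before: tmp := 15 | val := -1700 | (((a - tmp) == (val - tmp)) or ((a * a) < min(val, val))): false | a := -3 | result 1715
after: tmp := -114 | acc := -114 | ((max(2, acc) - (-3 * a)) > (2 * 2)): false | acc := -113 | result -113
1715 vs -113 — the two versions disagree here.
verdict: not equivalent; witness: a=-3, b=-5


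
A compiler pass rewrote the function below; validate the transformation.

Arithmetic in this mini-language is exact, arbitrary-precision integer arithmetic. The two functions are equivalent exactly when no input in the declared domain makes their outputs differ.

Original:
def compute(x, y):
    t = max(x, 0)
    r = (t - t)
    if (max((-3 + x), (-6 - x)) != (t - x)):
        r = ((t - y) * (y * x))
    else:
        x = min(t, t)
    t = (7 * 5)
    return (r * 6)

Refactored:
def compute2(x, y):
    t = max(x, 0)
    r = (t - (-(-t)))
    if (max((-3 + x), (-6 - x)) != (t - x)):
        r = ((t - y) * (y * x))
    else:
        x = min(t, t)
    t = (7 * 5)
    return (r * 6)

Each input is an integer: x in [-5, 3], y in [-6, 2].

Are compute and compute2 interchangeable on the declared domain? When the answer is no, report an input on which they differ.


Side by side, the visible changes include: same computation, different form.
One worked example (x=1, y=-1) — compute: t = 1; r = 0; (max((-3 + x), (-6 - x)) != (t - x)) -> true; r = -2; t = 35; return -12; compute2: t = 1; r = 0; (max((-3 + x), (-6 - x)) != (t - x)) -> true; r = -2; t = 35; return -12; agreement on -12.
Every one of the 81 inputs gives matching results.
verdict: equivalent


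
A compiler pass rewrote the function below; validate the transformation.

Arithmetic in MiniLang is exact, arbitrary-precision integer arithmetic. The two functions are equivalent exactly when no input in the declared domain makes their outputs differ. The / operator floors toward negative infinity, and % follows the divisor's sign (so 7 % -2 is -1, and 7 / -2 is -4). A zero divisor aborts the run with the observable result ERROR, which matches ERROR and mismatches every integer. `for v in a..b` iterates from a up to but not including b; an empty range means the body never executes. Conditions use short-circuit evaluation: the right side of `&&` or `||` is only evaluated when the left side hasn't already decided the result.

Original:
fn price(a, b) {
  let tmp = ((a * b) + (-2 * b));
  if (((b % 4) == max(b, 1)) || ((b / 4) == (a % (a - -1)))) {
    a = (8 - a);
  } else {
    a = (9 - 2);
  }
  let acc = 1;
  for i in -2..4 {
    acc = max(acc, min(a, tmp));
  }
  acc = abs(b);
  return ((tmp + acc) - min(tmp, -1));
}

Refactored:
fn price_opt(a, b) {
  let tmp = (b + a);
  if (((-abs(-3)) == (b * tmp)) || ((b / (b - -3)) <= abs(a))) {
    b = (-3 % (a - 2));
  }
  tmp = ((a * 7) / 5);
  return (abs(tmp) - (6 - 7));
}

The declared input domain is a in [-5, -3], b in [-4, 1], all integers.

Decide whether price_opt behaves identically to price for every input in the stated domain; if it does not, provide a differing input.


Try a=-5, b=-4.
price: tmp becomes 28; next (((b % 4) == max(b, 1)) || ((b / 4) == (a % (a - -1)))) evaluates to true; next a becomes 13; next acc becomes 1; next at i=-2:; next acc becomes 13; next at i=-1:; next acc becomes 13; next at i=0:; next acc becomes 13; next at i=1:; next acc becomes 13; next at i=2:; next acc becomes 13; next at i=3:; next acc becomes 13; next acc becomes 4; next final value 33
price_opt: tmp becomes -9; next (((-abs(-3)) == (b * tmp)) || ((b / (b - -3)) <= abs(a))) evaluates to true; next b becomes -3; next tmp becomes -7; next final value 8
33 vs 8 — the two versions disagree here.
verdict: not equivalent; witness: a=-5, b=-4


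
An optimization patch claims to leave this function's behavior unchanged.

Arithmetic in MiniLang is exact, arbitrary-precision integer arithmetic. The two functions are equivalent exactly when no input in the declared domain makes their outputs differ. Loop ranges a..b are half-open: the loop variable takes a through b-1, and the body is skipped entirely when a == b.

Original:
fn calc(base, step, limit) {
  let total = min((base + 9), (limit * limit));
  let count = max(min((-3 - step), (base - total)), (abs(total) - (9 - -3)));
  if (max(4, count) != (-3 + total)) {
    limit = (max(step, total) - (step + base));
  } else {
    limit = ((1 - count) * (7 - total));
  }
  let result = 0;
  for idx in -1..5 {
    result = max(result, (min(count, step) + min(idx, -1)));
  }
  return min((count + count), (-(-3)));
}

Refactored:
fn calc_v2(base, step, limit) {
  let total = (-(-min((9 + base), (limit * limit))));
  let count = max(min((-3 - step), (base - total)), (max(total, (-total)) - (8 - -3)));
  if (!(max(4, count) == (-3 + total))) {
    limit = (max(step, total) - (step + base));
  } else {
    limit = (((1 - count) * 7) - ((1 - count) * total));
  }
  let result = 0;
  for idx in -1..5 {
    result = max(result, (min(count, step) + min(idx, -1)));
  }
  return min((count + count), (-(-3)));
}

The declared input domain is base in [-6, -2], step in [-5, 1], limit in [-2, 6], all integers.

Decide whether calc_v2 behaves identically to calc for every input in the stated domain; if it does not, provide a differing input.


Input base=-6, step=-5, limit=-2: -18 from calc versus -16 from calc_v2.
verdict: not equivalent; witness: base=-6, step=-5, limit=-2


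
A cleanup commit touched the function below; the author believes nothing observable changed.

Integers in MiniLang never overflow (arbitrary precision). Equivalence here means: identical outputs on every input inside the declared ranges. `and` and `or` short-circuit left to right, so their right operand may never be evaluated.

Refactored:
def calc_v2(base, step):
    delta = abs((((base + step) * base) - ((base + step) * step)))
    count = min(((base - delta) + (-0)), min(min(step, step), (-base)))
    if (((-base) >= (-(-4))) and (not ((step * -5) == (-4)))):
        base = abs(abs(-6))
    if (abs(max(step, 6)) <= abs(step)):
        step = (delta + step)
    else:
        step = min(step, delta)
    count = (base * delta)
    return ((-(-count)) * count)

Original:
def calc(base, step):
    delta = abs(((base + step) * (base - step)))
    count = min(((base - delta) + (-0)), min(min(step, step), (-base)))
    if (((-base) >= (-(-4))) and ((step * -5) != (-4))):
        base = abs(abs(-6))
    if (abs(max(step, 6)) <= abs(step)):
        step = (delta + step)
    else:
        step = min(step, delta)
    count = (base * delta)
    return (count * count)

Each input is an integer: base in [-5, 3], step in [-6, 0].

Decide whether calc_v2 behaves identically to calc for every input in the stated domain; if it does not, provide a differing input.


Reading the diff, among the changes: arithmetic usage differs, comparison usage differs, boolean connective usage differs.
Spot check at base=2, step=-4 — calc: delta = 12; count = -10; (((-base) >= (-(-4))) and ((step * -5) != (-4))) -> false; (abs(max(step, 6)) <= abs(step)) -> false; step = -4; count = 24; return 576. calc_v2: delta = 12; count = -10; (((-base) >= (-(-4))) and (not ((step * -5) == (-4)))) -> false; (abs(max(step, 6)) <= abs(step)) -> false; step = -4; count = 24; return 576. Both give 576.
An exhaustive pass over the 63 declared inputs shows identical outputs.
verdict: equivalent


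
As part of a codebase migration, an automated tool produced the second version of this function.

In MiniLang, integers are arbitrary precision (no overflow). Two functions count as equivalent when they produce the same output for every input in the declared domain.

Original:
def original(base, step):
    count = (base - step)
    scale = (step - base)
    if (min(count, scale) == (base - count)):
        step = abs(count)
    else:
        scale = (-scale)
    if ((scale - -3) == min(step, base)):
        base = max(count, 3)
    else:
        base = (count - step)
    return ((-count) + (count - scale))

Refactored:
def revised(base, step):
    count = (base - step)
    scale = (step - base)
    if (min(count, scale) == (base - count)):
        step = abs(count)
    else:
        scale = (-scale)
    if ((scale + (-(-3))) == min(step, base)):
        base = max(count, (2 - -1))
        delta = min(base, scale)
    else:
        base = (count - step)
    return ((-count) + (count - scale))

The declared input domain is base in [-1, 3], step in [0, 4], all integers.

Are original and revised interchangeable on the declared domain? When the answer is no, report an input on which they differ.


Behavior is preserved: although min/max/abs usage differs; and statement counts differ; and local variable names differ; and arithmetic usage differs; and constant usage differs, the outputs never diverge.
Spot check at base=3, step=4 — original: count becomes -1; next scale becomes 1; next (min(count, scale) == (base - count)) evaluates to false; next scale becomes -1; next ((scale - -3) == min(step, base)) evaluates to false; next base becomes -5; next final value 1. revised: count becomes -1; next scale becomes 1; next (min(count, scale) == (base - count)) evaluates to false; next scale becomes -1; next ((scale + (-(-3))) == min(step, base)) evaluates to false; next base becomes -5; next final value 1. Both give 1.
Checked all 25 inputs in the declared domain: the outputs agree on every one.
verdict: equivalent


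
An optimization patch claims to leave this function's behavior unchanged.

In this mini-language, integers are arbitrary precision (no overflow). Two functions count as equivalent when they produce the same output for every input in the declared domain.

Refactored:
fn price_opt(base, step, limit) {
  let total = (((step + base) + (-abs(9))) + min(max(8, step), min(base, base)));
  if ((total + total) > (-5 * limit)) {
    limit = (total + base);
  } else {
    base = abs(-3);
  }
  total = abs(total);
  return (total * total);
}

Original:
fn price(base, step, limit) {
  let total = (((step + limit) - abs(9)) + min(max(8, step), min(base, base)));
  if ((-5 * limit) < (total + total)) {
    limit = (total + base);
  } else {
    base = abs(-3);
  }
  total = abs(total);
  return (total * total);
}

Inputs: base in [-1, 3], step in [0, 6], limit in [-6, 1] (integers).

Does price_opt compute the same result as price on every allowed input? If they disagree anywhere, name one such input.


These are not equivalent — on base=-1, step=0, limit=-6 the outputs split (256 vs 121).
price: total = -16; ((-5 * limit) < (total + total)) -> false; base = 3; total = 16; return 256
price_opt: total = -11; ((total + total) > (-5 * limit)) -> false; base = 3; total = 11; return 121
verdict: not equivalent; witness: base=-1, step=0, limit=-6


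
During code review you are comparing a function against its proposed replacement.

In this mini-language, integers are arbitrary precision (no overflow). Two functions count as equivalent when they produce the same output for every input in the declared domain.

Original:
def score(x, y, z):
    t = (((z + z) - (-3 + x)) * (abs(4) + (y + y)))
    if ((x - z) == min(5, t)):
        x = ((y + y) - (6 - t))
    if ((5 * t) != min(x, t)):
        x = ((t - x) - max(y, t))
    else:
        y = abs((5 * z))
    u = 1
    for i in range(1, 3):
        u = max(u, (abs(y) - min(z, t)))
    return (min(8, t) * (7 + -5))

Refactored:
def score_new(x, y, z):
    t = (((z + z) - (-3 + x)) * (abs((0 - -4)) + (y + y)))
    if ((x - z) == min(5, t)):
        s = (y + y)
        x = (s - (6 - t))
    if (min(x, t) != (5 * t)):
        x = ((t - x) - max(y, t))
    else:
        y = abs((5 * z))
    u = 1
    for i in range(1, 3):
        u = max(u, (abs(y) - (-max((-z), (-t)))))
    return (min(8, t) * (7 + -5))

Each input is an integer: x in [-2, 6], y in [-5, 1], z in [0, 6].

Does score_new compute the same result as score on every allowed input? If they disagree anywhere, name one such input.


The two versions differ — the changes include constant usage differs; and statement counts differ; and min/max/abs usage differs; and local variable names differ; and arithmetic usage differs.
Tracing x=-1, y=-1, z=6: score: t = 32; ((x - z) == min(5, t)) -> false; ((5 * t) != min(x, t)) -> true; x = 1; u = 1; [i=1]; u = 1; [i=2]; u = 1; return 16 | score_new: t = 32; ((x - z) == min(5, t)) -> false; (min(x, t) != (5 * t)) -> true; x = 1; u = 1; [i=1]; u = 1; [i=2]; u = 1; return 16 — matching result 16.
Across all 441 domain points the two functions coincide.
verdict: equivalent


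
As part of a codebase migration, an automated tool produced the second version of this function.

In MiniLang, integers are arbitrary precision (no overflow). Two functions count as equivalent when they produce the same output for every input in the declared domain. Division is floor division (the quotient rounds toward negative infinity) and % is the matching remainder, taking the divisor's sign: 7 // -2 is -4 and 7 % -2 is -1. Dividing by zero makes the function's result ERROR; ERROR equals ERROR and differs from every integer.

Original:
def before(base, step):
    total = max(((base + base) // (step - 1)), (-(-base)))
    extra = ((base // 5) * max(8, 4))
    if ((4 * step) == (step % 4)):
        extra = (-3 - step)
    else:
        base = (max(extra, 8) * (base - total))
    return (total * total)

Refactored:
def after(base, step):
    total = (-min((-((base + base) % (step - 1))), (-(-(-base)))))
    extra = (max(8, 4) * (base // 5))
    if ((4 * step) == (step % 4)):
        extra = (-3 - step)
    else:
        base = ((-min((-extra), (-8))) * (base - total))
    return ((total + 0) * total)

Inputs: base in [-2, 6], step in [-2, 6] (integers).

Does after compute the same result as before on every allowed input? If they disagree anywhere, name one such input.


At base=-2, step=-1: before gives 4, after gives 0.
verdict: not equivalent; witness: base=-2, step=-1


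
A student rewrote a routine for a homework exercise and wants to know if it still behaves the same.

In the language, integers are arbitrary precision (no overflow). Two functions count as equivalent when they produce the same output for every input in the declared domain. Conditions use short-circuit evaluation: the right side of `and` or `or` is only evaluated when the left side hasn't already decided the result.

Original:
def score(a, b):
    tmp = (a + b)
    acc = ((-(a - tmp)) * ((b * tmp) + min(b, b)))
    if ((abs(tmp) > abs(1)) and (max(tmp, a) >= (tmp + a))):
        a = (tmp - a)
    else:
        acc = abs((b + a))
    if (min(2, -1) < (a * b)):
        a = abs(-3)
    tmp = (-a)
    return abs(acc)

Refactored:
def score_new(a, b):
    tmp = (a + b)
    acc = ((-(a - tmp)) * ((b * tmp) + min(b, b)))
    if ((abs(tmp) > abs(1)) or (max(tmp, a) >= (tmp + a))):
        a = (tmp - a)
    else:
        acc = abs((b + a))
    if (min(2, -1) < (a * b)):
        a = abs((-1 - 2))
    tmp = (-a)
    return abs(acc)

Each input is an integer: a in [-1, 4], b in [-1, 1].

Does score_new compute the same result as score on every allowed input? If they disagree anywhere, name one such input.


Input a=-1, b=0: 1 from score versus 0 from score_new.
verdict: not equivalent; witness: a=-1, b=0


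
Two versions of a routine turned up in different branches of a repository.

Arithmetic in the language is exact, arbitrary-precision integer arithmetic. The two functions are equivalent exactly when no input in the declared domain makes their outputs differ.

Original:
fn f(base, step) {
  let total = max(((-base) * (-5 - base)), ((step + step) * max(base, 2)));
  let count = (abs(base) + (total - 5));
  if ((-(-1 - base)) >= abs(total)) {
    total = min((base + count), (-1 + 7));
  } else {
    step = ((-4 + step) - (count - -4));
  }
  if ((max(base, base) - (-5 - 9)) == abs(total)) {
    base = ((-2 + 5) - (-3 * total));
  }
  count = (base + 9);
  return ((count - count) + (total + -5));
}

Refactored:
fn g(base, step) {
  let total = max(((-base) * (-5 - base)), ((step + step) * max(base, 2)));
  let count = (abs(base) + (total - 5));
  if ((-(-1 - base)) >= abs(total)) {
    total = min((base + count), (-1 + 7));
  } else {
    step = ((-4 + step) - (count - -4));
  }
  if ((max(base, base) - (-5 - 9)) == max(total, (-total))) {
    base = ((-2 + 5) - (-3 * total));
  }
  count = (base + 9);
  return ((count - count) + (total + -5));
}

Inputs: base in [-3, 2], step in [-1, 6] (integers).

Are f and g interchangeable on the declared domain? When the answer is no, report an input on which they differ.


Comparing the listings, the differences include: min/max/abs usage differs.
Tracing base=-2, step=4: f: total := 16 | count := 13 | ((-(-1 - base)) >= abs(total)): false | step := -17 | ((max(base, base) - (-5 - 9)) == abs(total)): false | count := 7 | result 11 | g: total := 16 | count := 13 | ((-(-1 - base)) >= abs(total)): false | step := -17 | ((max(base, base) - (-5 - 9)) == max(total, (-total))): false | count := 7 | result 11 — matching result 11.
An exhaustive pass over the 48 declared inputs shows identical outputs.
verdict: equivalent


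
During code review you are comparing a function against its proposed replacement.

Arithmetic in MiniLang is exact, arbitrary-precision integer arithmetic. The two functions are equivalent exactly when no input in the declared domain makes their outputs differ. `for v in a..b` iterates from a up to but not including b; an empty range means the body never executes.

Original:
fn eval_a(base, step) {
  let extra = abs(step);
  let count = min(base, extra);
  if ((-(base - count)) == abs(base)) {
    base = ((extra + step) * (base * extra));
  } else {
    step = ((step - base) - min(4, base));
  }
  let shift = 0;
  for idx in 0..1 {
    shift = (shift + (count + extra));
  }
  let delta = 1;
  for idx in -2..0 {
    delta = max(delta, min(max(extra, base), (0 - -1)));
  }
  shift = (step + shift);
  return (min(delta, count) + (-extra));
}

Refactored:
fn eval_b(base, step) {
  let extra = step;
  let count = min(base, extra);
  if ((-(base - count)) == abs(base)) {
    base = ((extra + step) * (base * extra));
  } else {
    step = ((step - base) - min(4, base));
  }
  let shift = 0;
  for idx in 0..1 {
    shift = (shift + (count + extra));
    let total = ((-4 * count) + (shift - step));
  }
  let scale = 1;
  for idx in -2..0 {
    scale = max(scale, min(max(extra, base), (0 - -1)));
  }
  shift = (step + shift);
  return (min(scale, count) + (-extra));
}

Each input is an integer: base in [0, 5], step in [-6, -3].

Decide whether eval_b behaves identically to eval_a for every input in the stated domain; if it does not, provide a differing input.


Input base=0, step=-6: -6 from eval_a versus 0 from eval_b.
verdict: not equivalent; witness: base=0, step=-6


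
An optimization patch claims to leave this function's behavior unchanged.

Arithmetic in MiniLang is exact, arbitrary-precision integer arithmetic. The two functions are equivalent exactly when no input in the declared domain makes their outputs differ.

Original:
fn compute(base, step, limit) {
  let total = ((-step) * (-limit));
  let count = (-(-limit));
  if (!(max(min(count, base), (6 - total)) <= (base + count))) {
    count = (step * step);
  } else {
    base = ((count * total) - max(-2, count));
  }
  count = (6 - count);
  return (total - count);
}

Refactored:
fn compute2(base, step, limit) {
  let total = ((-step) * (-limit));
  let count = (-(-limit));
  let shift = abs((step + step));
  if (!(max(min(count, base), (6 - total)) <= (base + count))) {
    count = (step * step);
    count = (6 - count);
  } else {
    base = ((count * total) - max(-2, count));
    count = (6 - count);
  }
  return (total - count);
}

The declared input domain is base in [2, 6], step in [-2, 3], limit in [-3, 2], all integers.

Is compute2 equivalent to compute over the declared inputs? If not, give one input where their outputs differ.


Reading the diff, among the changes: statement counts differ; constant usage differs; local variable names differ; min/max/abs usage differs; arithmetic usage differs.
Tracing base=4, step=3, limit=2: compute: total becomes 6; next count becomes 2; next (!(max(min(count, base), (6 - total)) <= (base + count))) evaluates to false; next base becomes 10; next count becomes 4; next final value 2 | compute2: total becomes 6; next count becomes 2; next shift becomes 6; next (!(max(min(count, base), (6 - total)) <= (base + count))) evaluates to false; next base becomes 10; next count becomes 4; next final value 2 — matching result 2.
Across all 180 domain points the two functions coincide.
verdict: equivalent


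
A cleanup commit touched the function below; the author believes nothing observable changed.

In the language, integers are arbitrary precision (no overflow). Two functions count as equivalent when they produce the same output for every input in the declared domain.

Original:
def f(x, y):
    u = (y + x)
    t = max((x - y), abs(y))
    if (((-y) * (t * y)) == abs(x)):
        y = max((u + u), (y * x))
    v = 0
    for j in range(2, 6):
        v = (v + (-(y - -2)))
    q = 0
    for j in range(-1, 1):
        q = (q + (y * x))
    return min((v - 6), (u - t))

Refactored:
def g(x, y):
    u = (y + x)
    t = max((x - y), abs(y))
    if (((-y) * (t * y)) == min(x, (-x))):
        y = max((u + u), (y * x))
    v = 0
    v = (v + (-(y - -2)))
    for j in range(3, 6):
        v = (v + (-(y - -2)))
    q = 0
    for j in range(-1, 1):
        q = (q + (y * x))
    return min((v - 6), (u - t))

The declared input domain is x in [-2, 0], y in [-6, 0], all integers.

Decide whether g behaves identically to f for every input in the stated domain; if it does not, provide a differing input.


Evaluate both at x=-1, y=-1.
f: u=-2, then t=1, then (((-y) * (t * y)) == abs(x)) is false, then v=0, then (j=2), then v=-1, then (j=3), then v=-2, then (j=4), then v=-3, then (j=5), then v=-4, then q=0, then (j=-1), then q=1, then (j=0), then q=2, then returns -10
g: u=-2, then t=1, then (((-y) * (t * y)) == min(x, (-x))) is true, then y=1, then v=0, then v=-3, then (j=3), then v=-6, then (j=4), then v=-9, then (j=5), then v=-12, then q=0, then (j=-1), then q=-1, then (j=0), then q=-2, then returns -18
-10 != -18, so the rewrite changes behavior.
verdict: not equivalent; witness: x=-1, y=-1


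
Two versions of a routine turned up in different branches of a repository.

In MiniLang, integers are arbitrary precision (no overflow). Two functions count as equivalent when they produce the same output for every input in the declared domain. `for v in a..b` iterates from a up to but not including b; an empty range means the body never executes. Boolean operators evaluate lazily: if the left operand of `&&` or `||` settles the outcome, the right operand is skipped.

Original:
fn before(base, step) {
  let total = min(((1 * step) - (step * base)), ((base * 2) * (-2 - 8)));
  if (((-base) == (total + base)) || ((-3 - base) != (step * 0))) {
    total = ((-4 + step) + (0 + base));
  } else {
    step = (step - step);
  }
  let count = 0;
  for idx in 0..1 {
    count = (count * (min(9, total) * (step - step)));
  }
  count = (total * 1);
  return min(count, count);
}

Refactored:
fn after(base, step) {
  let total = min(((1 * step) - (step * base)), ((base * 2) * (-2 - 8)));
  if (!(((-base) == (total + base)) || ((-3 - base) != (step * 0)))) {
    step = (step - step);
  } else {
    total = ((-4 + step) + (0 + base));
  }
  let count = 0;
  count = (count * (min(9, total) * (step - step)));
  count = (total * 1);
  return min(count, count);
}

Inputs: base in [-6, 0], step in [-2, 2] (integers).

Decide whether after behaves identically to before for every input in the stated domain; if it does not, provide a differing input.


Equivalent — the differences include boolean connective usage differs, statement counts differ, loop structure differs, local variable names differ, yet no declared input distinguishes the two.
One worked example (base=-3, step=1) — before: total becomes 4; next (((-base) == (total + base)) || ((-3 - base) != (step * 0))) evaluates to false; next step becomes 0; next count becomes 0; next at idx=0:; next count becomes 0; next count becomes 4; next final value 4; after: total becomes 4; next (!(((-base) == (total + base)) || ((-3 - base) != (step * 0)))) evaluates to true; next step becomes 0; next count becomes 0; next count becomes 0; next count becomes 4; next final value 4; agreement on 4.
Sweeping the whole domain (35 inputs) finds no disagreement.
verdict: equivalent


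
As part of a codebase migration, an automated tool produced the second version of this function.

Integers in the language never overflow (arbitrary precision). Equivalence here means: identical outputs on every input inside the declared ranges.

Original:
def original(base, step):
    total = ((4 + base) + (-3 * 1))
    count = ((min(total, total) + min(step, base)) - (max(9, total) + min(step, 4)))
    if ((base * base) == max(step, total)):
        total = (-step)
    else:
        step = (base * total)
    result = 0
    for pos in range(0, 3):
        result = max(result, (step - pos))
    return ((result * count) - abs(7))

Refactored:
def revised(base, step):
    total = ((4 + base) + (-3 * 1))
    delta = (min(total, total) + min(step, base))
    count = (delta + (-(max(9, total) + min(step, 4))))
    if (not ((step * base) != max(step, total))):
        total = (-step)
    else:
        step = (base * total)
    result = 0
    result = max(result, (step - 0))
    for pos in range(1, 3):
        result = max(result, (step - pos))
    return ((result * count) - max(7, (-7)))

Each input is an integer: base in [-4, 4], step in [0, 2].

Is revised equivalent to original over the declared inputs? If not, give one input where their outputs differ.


Run the pair on base=-4, step=0.
original: total = -3; count = -16; ((base * base) == max(step, total)) -> false; step = 12; result = 0; [pos=0]; result = 12; [pos=1]; result = 12; [pos=2]; result = 12; return -199
revised: total = -3; delta = -7; count = -16; (not ((step * base) != max(step, total))) -> true; total = 0; result = 0; result = 0; [pos=1]; result = 0; [pos=2]; result = 0; return -7
-199 vs -7 — the two versions disagree here.
verdict: not equivalent; witness: base=-4, step=0


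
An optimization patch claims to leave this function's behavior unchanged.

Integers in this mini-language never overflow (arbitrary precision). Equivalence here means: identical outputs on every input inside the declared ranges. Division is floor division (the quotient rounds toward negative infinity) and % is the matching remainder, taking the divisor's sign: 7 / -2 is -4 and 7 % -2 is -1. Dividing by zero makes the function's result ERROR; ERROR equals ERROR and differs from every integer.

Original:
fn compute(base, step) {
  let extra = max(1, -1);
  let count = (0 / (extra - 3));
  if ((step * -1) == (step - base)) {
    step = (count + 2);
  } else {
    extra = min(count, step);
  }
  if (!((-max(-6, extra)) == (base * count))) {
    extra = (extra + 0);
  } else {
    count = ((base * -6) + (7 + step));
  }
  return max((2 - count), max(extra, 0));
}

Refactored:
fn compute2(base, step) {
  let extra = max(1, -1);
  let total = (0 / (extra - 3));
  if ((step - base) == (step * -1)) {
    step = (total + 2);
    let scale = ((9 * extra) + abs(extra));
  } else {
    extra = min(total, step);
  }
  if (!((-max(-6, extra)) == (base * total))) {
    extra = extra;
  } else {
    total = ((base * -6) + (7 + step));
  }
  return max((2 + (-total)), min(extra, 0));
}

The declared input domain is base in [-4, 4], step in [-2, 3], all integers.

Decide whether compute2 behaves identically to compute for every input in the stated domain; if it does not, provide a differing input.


The one real change (`max(extra, 0)` became `min(extra, 0)`) has no effect anywhere in the declared ranges.
Tracing base=1, step=-2: compute: extra becomes 1; next count becomes 0; next ((step * -1) == (step - base)) evaluates to false; next extra becomes -2; next (!((-max(-6, extra)) == (base * count))) evaluates to true; next extra becomes -2; next final value 2 | compute2: extra becomes 1; next total becomes 0; next ((step - base) == (step * -1)) evaluates to false; next extra becomes -2; next (!((-max(-6, extra)) == (base * total))) evaluates to true; next extra becomes -2; next final value 2 — matching result 2.
An exhaustive pass over the 54 declared inputs shows identical outputs.
verdict: equivalent


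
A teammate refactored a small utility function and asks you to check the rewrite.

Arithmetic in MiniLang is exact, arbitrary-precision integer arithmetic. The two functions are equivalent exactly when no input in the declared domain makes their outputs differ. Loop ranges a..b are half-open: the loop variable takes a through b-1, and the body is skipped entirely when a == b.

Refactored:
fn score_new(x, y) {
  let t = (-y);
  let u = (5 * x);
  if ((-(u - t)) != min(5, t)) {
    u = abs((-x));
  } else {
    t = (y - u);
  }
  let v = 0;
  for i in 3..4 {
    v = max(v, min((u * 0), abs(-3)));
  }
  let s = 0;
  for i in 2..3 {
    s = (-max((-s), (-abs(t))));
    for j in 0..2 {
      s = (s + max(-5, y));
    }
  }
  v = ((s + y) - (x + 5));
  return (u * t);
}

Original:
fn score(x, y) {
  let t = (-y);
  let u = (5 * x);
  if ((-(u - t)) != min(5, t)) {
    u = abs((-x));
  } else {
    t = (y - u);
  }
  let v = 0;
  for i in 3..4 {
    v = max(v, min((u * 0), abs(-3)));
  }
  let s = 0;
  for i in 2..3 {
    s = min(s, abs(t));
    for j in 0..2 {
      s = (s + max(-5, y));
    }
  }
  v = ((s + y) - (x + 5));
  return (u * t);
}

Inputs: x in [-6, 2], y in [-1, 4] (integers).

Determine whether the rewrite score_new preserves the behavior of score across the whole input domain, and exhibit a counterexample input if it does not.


Behavior is preserved: although min/max/abs usage differs, the outputs never diverge.
One worked example (x=-5, y=4) — score: t := -4 | u := -25 | ((-(u - t)) != min(5, t)): true | u := 5 | v := 0 | iter i=3: | v := 0 | s := 0 | iter i=2: | s := 0 | iter j=0: | s := 4 | iter j=1: | s := 8 | v := 12 | result -20; score_new: t := -4 | u := -25 | ((-(u - t)) != min(5, t)): true | u := 5 | v := 0 | iter i=3: | v := 0 | s := 0 | iter i=2: | s := 0 | iter j=0: | s := 4 | iter j=1: | s := 8 | v := 12 | result -20; agreement on -20.
An exhaustive pass over the 54 declared inputs shows identical outputs.
verdict: equivalent


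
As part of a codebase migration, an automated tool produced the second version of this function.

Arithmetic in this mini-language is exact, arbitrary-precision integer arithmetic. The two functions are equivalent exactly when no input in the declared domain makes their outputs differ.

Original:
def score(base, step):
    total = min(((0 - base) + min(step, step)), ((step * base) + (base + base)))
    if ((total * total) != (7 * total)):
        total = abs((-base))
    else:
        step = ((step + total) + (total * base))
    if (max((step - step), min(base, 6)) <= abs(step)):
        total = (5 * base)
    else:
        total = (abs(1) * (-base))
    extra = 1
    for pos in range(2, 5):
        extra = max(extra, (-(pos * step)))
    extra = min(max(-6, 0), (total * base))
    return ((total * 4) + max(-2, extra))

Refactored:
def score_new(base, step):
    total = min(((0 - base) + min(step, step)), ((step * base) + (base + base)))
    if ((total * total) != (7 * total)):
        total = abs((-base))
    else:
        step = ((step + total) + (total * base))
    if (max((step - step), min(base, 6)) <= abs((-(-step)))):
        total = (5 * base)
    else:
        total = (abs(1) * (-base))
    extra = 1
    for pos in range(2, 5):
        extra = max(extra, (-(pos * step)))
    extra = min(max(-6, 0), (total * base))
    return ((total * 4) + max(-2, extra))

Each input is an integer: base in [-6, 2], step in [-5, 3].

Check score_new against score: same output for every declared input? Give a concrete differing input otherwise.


Reading the diff, among the changes: same computation, different form.
One worked example (base=-1, step=3) — score: total = -5; ((total * total) != (7 * total)) -> true; total = 1; (max((step - step), min(base, 6)) <= abs(step)) -> true; total = -5; extra = 1; [pos=2]; extra = 1; [pos=3]; extra = 1; [pos=4]; extra = 1; extra = 0; return -20; score_new: total = -5; ((total * total) != (7 * total)) -> true; total = 1; (max((step - step), min(base, 6)) <= abs((-(-step)))) -> true; total = -5; extra = 1; [pos=2]; extra = 1; [pos=3]; extra = 1; [pos=4]; extra = 1; extra = 0; return -20; agreement on -20.
Every one of the 81 inputs gives matching results.
verdict: equivalent
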